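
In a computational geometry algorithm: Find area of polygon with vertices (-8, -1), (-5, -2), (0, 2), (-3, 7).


Shoelace sum: ((-8)*(-2) - (-5)*(-1)) + ((-5)*2 - 0*(-2)) + (0*7 - (-3)*2) + ((-3)*(-1) - (-8)*7)
= 66
Area = |66|/2 = 33

33


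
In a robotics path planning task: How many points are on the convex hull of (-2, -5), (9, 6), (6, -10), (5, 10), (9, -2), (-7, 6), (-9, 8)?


Convex hull vertices (CCW): (-9, 8), (-2, -5), (6, -10), (9, -2), (9, 6), (5, 10)
Count = 6

6


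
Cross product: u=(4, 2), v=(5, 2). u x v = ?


u x v = u_x*v_y - u_y*v_x = 4*2 - 2*5
= 8 - 10 = -2

-2


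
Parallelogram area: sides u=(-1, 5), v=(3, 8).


|u x v| = |(-1)*8 - 5*3|
= |(-8) - 15| = 23

23


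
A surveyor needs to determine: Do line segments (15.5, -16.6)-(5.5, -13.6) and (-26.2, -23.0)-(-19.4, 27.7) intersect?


Cross products: d1=-2070.67, d2=-1543.27, d3=189.1, d4=-338.3
d1*d2 < 0 and d3*d4 < 0? no

No, they don't intersect


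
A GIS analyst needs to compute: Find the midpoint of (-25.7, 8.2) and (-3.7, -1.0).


M = (((-25.7)+(-3.7))/2, (8.2+(-1))/2)
= (-14.7, 3.6)

(-14.7, 3.6)


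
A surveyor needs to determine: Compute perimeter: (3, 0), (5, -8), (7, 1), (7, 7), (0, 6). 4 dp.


Sides: (3, 0)->(5, -8): sqrt(68) = 8.246211, (5, -8)->(7, 1): sqrt(85) = 9.219544, (7, 1)->(7, 7): sqrt(36) = 6, (7, 7)->(0, 6): sqrt(50) = 7.071068, (0, 6)->(3, 0): sqrt(45) = 6.708204
Sum = 37.245027
Perimeter = 37.245

37.245


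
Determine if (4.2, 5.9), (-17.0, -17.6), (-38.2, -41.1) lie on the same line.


Cross product: ((-17)-4.2)*((-41.1)-5.9) - ((-17.6)-5.9)*((-38.2)-4.2)
= 0

Yes, collinear


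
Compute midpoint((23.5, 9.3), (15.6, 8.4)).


M = ((23.5+15.6)/2, (9.3+8.4)/2)
= (19.55, 8.85)

(19.55, 8.85)


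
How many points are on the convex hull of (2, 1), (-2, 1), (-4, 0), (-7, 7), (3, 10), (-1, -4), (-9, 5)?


Convex hull vertices (CCW): (-9, 5), (-1, -4), (2, 1), (3, 10), (-7, 7)
Count = 5

5


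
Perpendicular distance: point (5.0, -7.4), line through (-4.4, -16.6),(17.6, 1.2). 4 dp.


|cross product| = 35.08
|line direction| = sqrt(800.84) = 28.2991
Distance = 35.08/sqrt(800.84) = 1.2396

1.2396


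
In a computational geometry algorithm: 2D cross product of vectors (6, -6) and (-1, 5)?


u x v = u_x*v_y - u_y*v_x = 6*5 - (-6)*(-1)
= 30 - 6 = 24

24


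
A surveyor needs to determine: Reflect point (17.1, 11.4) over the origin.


Reflection over origin: (x,y) -> (-x,-y)
(17.1, 11.4) -> (-17.1, -11.4)

(-17.1, -11.4)


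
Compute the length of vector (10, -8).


|u| = sqrt(10^2 + (-8)^2) = sqrt(164) = 12.8062

12.8062


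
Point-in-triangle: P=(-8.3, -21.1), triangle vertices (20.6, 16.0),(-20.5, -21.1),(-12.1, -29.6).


Cross products: AB x AP = 452.62, BC x BP = 103.7, CA x CP = 104.67
All same sign? yes

Yes, inside


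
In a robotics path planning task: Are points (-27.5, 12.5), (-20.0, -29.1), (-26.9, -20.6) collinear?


Cross product: ((-20)-(-27.5))*((-20.6)-12.5) - ((-29.1)-12.5)*((-26.9)-(-27.5))
= -223.29

No, not collinear


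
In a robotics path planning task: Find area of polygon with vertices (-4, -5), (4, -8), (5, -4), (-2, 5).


Shoelace sum: ((-4)*(-8) - 4*(-5)) + (4*(-4) - 5*(-8)) + (5*5 - (-2)*(-4)) + ((-2)*(-5) - (-4)*5)
= 123
Area = |123|/2 = 61.5

61.5


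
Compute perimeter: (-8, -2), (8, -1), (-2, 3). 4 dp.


Sides: (-8, -2)->(8, -1): sqrt(257) = 16.03122, (8, -1)->(-2, 3): sqrt(116) = 10.77033, (-2, 3)->(-8, -2): sqrt(61) = 7.81025
Sum = 34.6118
Perimeter = 34.6118

34.6118


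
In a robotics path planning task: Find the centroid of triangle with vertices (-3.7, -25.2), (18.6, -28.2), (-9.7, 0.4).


Centroid = ((x_A+x_B+x_C)/3, (y_A+y_B+y_C)/3)
= (((-3.7)+18.6+(-9.7))/3, ((-25.2)+(-28.2)+0.4)/3)
= (1.7333, -17.6667)

(1.7333, -17.6667)


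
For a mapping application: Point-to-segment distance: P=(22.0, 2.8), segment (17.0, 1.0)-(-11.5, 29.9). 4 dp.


Project P onto AB: t = 0 (clamped to [0,1])
Closest point on segment: (17, 1)
Distance: 5.3141

5.3141


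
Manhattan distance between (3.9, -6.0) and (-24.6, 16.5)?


|3.9-(-24.6)| + |(-6)-16.5| = 28.5 + 22.5 = 51

51


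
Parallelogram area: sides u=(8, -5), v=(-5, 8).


|u x v| = |8*8 - (-5)*(-5)|
= |64 - 25| = 39

39


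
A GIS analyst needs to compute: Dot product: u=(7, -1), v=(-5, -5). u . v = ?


u . v = u_x*v_x + u_y*v_y = 7*(-5) + (-1)*(-5)
= (-35) + 5 = -30

-30


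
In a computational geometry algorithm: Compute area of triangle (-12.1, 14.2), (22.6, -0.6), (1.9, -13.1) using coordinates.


Area = |x_A(y_B-y_C) + x_B(y_C-y_A) + x_C(y_A-y_B)|/2
= |(-151.25) + (-616.98) + 28.12|/2
= 740.11/2 = 370.055

370.055


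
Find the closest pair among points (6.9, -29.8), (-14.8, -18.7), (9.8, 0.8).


d(P0,P1) = 24.3742, d(P0,P2) = 30.7371, d(P1,P2) = 31.3912
Closest: P0 and P1

Closest pair: (6.9, -29.8) and (-14.8, -18.7), distance = 24.3742


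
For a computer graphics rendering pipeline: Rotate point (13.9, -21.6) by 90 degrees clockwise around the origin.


90° CW: (x,y) -> (y, -x)
(13.9,-21.6) -> (-21.6, -13.9)

(-21.6, -13.9)


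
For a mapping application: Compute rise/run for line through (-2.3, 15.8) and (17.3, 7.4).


slope = (y2-y1)/(x2-x1) = (7.4-15.8)/(17.3-(-2.3)) = (-8.4)/19.6 = -0.4286

-0.4286


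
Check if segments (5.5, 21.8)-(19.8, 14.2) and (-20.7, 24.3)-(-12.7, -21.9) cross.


Cross products: d1=1190.44, d2=1790.3, d3=-163.37, d4=-763.23
d1*d2 < 0 and d3*d4 < 0? no

No, they don't intersect


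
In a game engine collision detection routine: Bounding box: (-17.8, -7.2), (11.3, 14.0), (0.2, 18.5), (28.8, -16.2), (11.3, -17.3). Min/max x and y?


x range: [-17.8, 28.8]
y range: [-17.3, 18.5]
Bounding box: (-17.8,-17.3) to (28.8,18.5)

(-17.8,-17.3) to (28.8,18.5)


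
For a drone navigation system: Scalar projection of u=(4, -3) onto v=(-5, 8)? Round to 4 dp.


u.v = -44, |v| = sqrt(89) = 9.434
Scalar projection = u.v / |v| = -44 / sqrt(89) = -4.664

-4.664


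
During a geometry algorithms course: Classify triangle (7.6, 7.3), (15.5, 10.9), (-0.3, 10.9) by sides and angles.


Side lengths squared: AB^2=75.37, BC^2=249.64, CA^2=75.37
Sorted: [75.37, 75.37, 249.64]
By sides: Isosceles, By angles: Obtuse

Isosceles, Obtuse


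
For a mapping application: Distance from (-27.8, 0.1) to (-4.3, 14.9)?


dx=23.5, dy=14.8
d^2 = 23.5^2 + 14.8^2 = 771.29
d = sqrt(771.29) = 27.7721

27.7721


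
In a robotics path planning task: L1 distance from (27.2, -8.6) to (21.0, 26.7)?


|27.2-21| + |(-8.6)-26.7| = 6.2 + 35.3 = 41.5

41.5


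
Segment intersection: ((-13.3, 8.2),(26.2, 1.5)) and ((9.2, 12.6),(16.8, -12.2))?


Cross products: d1=-591.44, d2=337.24, d3=324.55, d4=-604.13
d1*d2 < 0 and d3*d4 < 0? yes

Yes, they intersect


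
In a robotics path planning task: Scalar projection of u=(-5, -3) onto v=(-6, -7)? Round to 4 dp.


u.v = 51, |v| = sqrt(85) = 9.2195
Scalar projection = u.v / |v| = 51 / sqrt(85) = 5.5317

5.5317


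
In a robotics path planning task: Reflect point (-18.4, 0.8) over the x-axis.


Reflection over x-axis: (x,y) -> (x,-y)
(-18.4, 0.8) -> (-18.4, -0.8)

(-18.4, -0.8)


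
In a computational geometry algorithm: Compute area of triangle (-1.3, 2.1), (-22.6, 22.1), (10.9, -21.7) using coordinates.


Area = |x_A(y_B-y_C) + x_B(y_C-y_A) + x_C(y_A-y_B)|/2
= |(-56.94) + 537.88 + (-218)|/2
= 262.94/2 = 131.47

131.47


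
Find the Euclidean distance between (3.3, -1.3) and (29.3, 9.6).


dx=26, dy=10.9
d^2 = 26^2 + 10.9^2 = 794.81
d = sqrt(794.81) = 28.1924

28.1924


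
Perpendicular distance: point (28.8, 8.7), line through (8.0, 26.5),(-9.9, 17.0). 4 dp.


|cross product| = 516.22
|line direction| = sqrt(410.66) = 20.2647
Distance = 516.22/sqrt(410.66) = 25.4738

25.4738


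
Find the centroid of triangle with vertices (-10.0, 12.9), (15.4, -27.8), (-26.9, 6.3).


Centroid = ((x_A+x_B+x_C)/3, (y_A+y_B+y_C)/3)
= (((-10)+15.4+(-26.9))/3, (12.9+(-27.8)+6.3)/3)
= (-7.1667, -2.8667)

(-7.1667, -2.8667)


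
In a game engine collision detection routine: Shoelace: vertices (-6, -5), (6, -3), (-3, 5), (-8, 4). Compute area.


Shoelace sum: ((-6)*(-3) - 6*(-5)) + (6*5 - (-3)*(-3)) + ((-3)*4 - (-8)*5) + ((-8)*(-5) - (-6)*4)
= 161
Area = |161|/2 = 80.5

80.5


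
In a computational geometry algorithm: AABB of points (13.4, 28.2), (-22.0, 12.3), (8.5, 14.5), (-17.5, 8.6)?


x range: [-22, 13.4]
y range: [8.6, 28.2]
Bounding box: (-22,8.6) to (13.4,28.2)

(-22,8.6) to (13.4,28.2)


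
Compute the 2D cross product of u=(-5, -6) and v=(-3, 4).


u x v = u_x*v_y - u_y*v_x = (-5)*4 - (-6)*(-3)
= (-20) - 18 = -38

-38


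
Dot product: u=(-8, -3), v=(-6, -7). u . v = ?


u . v = u_x*v_x + u_y*v_y = (-8)*(-6) + (-3)*(-7)
= 48 + 21 = 69

69


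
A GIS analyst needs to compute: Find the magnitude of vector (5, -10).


|u| = sqrt(5^2 + (-10)^2) = sqrt(125) = 11.1803

11.1803


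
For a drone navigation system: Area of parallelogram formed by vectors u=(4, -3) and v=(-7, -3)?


|u x v| = |4*(-3) - (-3)*(-7)|
= |(-12) - 21| = 33

33


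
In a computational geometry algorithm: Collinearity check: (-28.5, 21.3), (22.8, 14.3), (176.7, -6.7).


Cross product: (22.8-(-28.5))*((-6.7)-21.3) - (14.3-21.3)*(176.7-(-28.5))
= 0

Yes, collinear


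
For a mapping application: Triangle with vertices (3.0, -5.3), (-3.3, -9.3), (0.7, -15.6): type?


Side lengths squared: AB^2=55.69, BC^2=55.69, CA^2=111.38
Sorted: [55.69, 55.69, 111.38]
By sides: Isosceles, By angles: Right

Isosceles, Right


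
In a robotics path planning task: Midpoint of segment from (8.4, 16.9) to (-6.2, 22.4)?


M = ((8.4+(-6.2))/2, (16.9+22.4)/2)
= (1.1, 19.65)

(1.1, 19.65)


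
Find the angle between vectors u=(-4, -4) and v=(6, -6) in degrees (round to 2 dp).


u.v = 0, |u| = sqrt(32) = 5.6569, |v| = sqrt(72) = 8.4853
cos(theta) = u.v/(|u||v|) = 0/sqrt(2304) = 0
theta = acos(0) = 90 degrees

90 degrees


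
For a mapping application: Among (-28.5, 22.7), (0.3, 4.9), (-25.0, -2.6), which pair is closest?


d(P0,P1) = 33.8568, d(P0,P2) = 25.5409, d(P1,P2) = 26.3883
Closest: P0 and P2

Closest pair: (-28.5, 22.7) and (-25.0, -2.6), distance = 25.5409


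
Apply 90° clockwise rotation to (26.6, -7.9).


90° CW: (x,y) -> (y, -x)
(26.6,-7.9) -> (-7.9, -26.6)

(-7.9, -26.6)


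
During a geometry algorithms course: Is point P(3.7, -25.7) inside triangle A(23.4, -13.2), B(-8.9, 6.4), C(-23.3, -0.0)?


Cross products: AB x AP = 789.87, BC x BP = 542.88, CA x CP = -843.79
All same sign? no

No, outside


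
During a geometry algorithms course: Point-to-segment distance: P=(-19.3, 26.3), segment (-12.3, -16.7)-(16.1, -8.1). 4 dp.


Project P onto AB: t = 0.1942 (clamped to [0,1])
Closest point on segment: (-6.7846, -15.0299)
Distance: 43.1832

43.1832


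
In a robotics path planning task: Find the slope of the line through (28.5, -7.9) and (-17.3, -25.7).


slope = (y2-y1)/(x2-x1) = ((-25.7)-(-7.9))/((-17.3)-28.5) = (-17.8)/(-45.8) = 0.3886

0.3886


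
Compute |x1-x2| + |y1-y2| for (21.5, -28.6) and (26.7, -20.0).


|21.5-26.7| + |(-28.6)-(-20)| = 5.2 + 8.6 = 13.8

13.8


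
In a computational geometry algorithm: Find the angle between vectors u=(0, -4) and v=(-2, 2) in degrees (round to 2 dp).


u.v = -8, |u| = sqrt(16) = 4, |v| = sqrt(8) = 2.8284
cos(theta) = u.v/(|u||v|) = -8/sqrt(128) = -0.707107
theta = acos(-0.707107) = 135 degrees

135 degrees


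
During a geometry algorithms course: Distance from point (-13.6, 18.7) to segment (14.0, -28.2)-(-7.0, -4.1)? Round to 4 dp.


Project P onto AB: t = 1 (clamped to [0,1])
Closest point on segment: (-7, -4.1)
Distance: 23.736

23.736


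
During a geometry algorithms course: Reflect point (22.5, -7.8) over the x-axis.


Reflection over x-axis: (x,y) -> (x,-y)
(22.5, -7.8) -> (22.5, 7.8)

(22.5, 7.8)


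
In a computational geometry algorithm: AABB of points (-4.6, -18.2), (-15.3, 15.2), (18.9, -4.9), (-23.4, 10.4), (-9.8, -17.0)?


x range: [-23.4, 18.9]
y range: [-18.2, 15.2]
Bounding box: (-23.4,-18.2) to (18.9,15.2)

(-23.4,-18.2) to (18.9,15.2)


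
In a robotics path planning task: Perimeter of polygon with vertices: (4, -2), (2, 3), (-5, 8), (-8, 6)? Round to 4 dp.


Sides: (4, -2)->(2, 3): sqrt(29) = 5.385165, (2, 3)->(-5, 8): sqrt(74) = 8.602325, (-5, 8)->(-8, 6): sqrt(13) = 3.605551, (-8, 6)->(4, -2): sqrt(208) = 14.422205
Sum = 32.015246
Perimeter = 32.0152

32.0152


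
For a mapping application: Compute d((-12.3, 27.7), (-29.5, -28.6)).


dx=-17.2, dy=-56.3
d^2 = (-17.2)^2 + (-56.3)^2 = 3465.53
d = sqrt(3465.53) = 58.8688

58.8688


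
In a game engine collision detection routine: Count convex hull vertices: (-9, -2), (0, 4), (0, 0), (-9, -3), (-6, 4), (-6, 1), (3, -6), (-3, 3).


Convex hull vertices (CCW): (-9, -3), (3, -6), (0, 4), (-6, 4), (-9, -2)
Count = 5

5


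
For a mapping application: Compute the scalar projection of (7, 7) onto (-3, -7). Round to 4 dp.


u.v = -70, |v| = sqrt(58) = 7.6158
Scalar projection = u.v / |v| = -70 / sqrt(58) = -9.1915

-9.1915


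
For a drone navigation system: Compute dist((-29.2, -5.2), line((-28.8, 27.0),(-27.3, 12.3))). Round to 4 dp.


|cross product| = 54.18
|line direction| = sqrt(218.34) = 14.7763
Distance = 54.18/sqrt(218.34) = 3.6667

3.6667


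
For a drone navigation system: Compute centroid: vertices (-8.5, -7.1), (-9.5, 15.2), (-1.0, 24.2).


Centroid = ((x_A+x_B+x_C)/3, (y_A+y_B+y_C)/3)
= (((-8.5)+(-9.5)+(-1))/3, ((-7.1)+15.2+24.2)/3)
= (-6.3333, 10.7667)

(-6.3333, 10.7667)


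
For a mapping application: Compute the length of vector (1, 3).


|u| = sqrt(1^2 + 3^2) = sqrt(10) = 3.1623

3.1623


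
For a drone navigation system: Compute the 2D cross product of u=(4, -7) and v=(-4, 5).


u x v = u_x*v_y - u_y*v_x = 4*5 - (-7)*(-4)
= 20 - 28 = -8

-8


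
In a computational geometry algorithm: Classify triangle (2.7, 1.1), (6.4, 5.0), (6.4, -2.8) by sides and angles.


Side lengths squared: AB^2=28.9, BC^2=60.84, CA^2=28.9
Sorted: [28.9, 28.9, 60.84]
By sides: Isosceles, By angles: Obtuse

Isosceles, Obtuse


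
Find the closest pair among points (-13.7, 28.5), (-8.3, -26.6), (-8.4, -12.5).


d(P0,P1) = 55.364, d(P0,P2) = 41.3411, d(P1,P2) = 14.1004
Closest: P1 and P2

Closest pair: (-8.3, -26.6) and (-8.4, -12.5), distance = 14.1004


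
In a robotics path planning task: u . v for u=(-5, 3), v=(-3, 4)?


u . v = u_x*v_x + u_y*v_y = (-5)*(-3) + 3*4
= 15 + 12 = 27

27


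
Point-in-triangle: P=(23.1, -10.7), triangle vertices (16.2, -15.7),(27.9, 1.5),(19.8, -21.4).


Cross products: AB x AP = -60.18, BC x BP = -11.1, CA x CP = -57.33
All same sign? yes

Yes, inside


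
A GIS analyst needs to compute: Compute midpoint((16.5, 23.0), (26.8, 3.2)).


M = ((16.5+26.8)/2, (23+3.2)/2)
= (21.65, 13.1)

(21.65, 13.1)


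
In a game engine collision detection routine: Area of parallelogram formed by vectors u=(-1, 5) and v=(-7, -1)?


|u x v| = |(-1)*(-1) - 5*(-7)|
= |1 - (-35)| = 36

36


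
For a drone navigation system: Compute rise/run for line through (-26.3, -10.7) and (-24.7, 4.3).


slope = (y2-y1)/(x2-x1) = (4.3-(-10.7))/((-24.7)-(-26.3)) = 15/1.6 = 9.375

9.375


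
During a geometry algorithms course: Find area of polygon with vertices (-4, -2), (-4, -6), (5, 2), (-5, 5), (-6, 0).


Shoelace sum: ((-4)*(-6) - (-4)*(-2)) + ((-4)*2 - 5*(-6)) + (5*5 - (-5)*2) + ((-5)*0 - (-6)*5) + ((-6)*(-2) - (-4)*0)
= 115
Area = |115|/2 = 57.5

57.5


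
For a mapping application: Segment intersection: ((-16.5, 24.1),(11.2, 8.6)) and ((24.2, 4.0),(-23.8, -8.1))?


Cross products: d1=-1457.27, d2=-378.1, d3=74.08, d4=-1005.09
d1*d2 < 0 and d3*d4 < 0? no

No, they don't intersect


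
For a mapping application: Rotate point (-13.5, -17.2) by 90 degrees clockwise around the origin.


90° CW: (x,y) -> (y, -x)
(-13.5,-17.2) -> (-17.2, 13.5)

(-17.2, 13.5)


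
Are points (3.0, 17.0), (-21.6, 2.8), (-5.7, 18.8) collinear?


Cross product: ((-21.6)-3)*(18.8-17) - (2.8-17)*((-5.7)-3)
= -167.82

No, not collinear


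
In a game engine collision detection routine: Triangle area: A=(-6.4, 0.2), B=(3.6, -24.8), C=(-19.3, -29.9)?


Area = |x_A(y_B-y_C) + x_B(y_C-y_A) + x_C(y_A-y_B)|/2
= |(-32.64) + (-108.36) + (-482.5)|/2
= 623.5/2 = 311.75

311.75


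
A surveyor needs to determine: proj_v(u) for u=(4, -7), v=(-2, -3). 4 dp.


u.v = 13, |v| = sqrt(13) = 3.6056
Scalar projection = u.v / |v| = 13 / sqrt(13) = 3.6056

3.6056


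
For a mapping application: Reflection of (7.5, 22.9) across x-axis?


Reflection over x-axis: (x,y) -> (x,-y)
(7.5, 22.9) -> (7.5, -22.9)

(7.5, -22.9)


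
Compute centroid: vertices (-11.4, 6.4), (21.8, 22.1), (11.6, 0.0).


Centroid = ((x_A+x_B+x_C)/3, (y_A+y_B+y_C)/3)
= (((-11.4)+21.8+11.6)/3, (6.4+22.1+0)/3)
= (7.3333, 9.5)

(7.3333, 9.5)


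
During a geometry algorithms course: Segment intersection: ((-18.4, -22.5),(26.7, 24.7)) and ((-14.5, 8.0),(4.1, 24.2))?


Cross products: d1=-504.12, d2=-356.82, d3=1191.47, d4=1044.17
d1*d2 < 0 and d3*d4 < 0? no

No, they don't intersect


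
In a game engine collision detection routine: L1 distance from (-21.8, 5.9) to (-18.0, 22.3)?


|(-21.8)-(-18)| + |5.9-22.3| = 3.8 + 16.4 = 20.2

20.2


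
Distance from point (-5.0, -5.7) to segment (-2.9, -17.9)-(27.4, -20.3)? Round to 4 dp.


Project P onto AB: t = 0 (clamped to [0,1])
Closest point on segment: (-2.9, -17.9)
Distance: 12.3794

12.3794


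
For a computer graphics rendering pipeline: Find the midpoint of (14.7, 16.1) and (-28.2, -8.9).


M = ((14.7+(-28.2))/2, (16.1+(-8.9))/2)
= (-6.75, 3.6)

(-6.75, 3.6)


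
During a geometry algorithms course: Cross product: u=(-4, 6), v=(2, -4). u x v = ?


u x v = u_x*v_y - u_y*v_x = (-4)*(-4) - 6*2
= 16 - 12 = 4

4


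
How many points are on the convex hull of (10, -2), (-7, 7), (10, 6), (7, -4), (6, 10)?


Convex hull vertices (CCW): (-7, 7), (7, -4), (10, -2), (10, 6), (6, 10)
Count = 5

5


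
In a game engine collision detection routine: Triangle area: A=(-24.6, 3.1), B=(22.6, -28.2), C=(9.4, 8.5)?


Area = |x_A(y_B-y_C) + x_B(y_C-y_A) + x_C(y_A-y_B)|/2
= |902.82 + 122.04 + 294.22|/2
= 1319.08/2 = 659.54

659.54


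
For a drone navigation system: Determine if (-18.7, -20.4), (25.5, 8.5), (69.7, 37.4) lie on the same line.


Cross product: (25.5-(-18.7))*(37.4-(-20.4)) - (8.5-(-20.4))*(69.7-(-18.7))
= 0

Yes, collinear


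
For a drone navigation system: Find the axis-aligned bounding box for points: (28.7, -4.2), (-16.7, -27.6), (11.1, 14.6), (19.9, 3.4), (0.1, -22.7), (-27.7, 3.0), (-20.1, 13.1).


x range: [-27.7, 28.7]
y range: [-27.6, 14.6]
Bounding box: (-27.7,-27.6) to (28.7,14.6)

(-27.7,-27.6) to (28.7,14.6)


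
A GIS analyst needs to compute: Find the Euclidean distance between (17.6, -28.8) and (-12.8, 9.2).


dx=-30.4, dy=38
d^2 = (-30.4)^2 + 38^2 = 2368.16
d = sqrt(2368.16) = 48.6637

48.6637


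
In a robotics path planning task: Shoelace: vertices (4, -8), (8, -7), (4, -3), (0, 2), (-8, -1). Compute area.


Shoelace sum: (4*(-7) - 8*(-8)) + (8*(-3) - 4*(-7)) + (4*2 - 0*(-3)) + (0*(-1) - (-8)*2) + ((-8)*(-8) - 4*(-1))
= 132
Area = |132|/2 = 66

66


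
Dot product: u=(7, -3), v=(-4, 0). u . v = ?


u . v = u_x*v_x + u_y*v_y = 7*(-4) + (-3)*0
= (-28) + 0 = -28

-28


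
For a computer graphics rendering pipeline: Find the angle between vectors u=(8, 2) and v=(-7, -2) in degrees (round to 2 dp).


u.v = -60, |u| = sqrt(68) = 8.2462, |v| = sqrt(53) = 7.2801
cos(theta) = u.v/(|u||v|) = -60/sqrt(3604) = -0.999445
theta = acos(-0.999445) = 178.09 degrees

178.09 degrees


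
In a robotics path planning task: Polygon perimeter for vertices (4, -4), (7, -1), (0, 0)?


Sides: (4, -4)->(7, -1): sqrt(18) = 4.242641, (7, -1)->(0, 0): sqrt(50) = 7.071068, (0, 0)->(4, -4): sqrt(32) = 5.656854
Sum = 16.970563
Perimeter = 16.9706

16.9706


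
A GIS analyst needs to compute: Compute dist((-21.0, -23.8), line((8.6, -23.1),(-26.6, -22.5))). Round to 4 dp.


|cross product| = 42.4
|line direction| = sqrt(1239.4) = 35.2051
Distance = 42.4/sqrt(1239.4) = 1.2044

1.2044


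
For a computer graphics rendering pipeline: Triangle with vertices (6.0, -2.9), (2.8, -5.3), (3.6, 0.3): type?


Side lengths squared: AB^2=16, BC^2=32, CA^2=16
Sorted: [16, 16, 32]
By sides: Isosceles, By angles: Right

Isosceles, Right


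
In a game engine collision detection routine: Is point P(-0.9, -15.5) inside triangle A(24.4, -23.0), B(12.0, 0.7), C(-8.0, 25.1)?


Cross products: AB x AP = 506.61, BC x BP = 638.76, CA x CP = -973.93
All same sign? no

No, outside


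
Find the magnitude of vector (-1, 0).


|u| = sqrt((-1)^2 + 0^2) = sqrt(1) = 1

1


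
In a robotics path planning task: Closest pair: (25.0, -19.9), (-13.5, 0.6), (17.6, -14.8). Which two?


d(P0,P1) = 43.6177, d(P0,P2) = 8.9872, d(P1,P2) = 34.704
Closest: P0 and P2

Closest pair: (25.0, -19.9) and (17.6, -14.8), distance = 8.9872


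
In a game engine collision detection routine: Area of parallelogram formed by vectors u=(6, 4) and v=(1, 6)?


|u x v| = |6*6 - 4*1|
= |36 - 4| = 32

32


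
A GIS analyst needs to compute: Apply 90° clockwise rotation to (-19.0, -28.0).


90° CW: (x,y) -> (y, -x)
(-19,-28) -> (-28, 19)

(-28, 19)


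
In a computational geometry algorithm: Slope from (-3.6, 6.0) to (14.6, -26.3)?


slope = (y2-y1)/(x2-x1) = ((-26.3)-6)/(14.6-(-3.6)) = (-32.3)/18.2 = -1.7747

-1.7747


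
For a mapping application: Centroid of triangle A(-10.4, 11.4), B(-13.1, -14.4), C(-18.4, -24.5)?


Centroid = ((x_A+x_B+x_C)/3, (y_A+y_B+y_C)/3)
= (((-10.4)+(-13.1)+(-18.4))/3, (11.4+(-14.4)+(-24.5))/3)
= (-13.9667, -9.1667)

(-13.9667, -9.1667)


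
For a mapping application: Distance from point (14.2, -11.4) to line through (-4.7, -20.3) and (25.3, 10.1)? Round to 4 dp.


|cross product| = 307.56
|line direction| = sqrt(1824.16) = 42.7102
Distance = 307.56/sqrt(1824.16) = 7.2011

7.2011


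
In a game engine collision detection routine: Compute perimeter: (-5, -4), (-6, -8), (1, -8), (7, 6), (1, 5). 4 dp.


Sides: (-5, -4)->(-6, -8): sqrt(17) = 4.123106, (-6, -8)->(1, -8): sqrt(49) = 7, (1, -8)->(7, 6): sqrt(232) = 15.231546, (7, 6)->(1, 5): sqrt(37) = 6.082763, (1, 5)->(-5, -4): sqrt(117) = 10.816654
Sum = 43.254069
Perimeter = 43.2541

43.2541


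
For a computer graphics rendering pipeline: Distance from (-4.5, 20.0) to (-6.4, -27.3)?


dx=-1.9, dy=-47.3
d^2 = (-1.9)^2 + (-47.3)^2 = 2240.9
d = sqrt(2240.9) = 47.3381

47.3381


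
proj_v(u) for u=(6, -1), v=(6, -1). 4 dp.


u.v = 37, |v| = sqrt(37) = 6.0828
Scalar projection = u.v / |v| = 37 / sqrt(37) = 6.0828

6.0828


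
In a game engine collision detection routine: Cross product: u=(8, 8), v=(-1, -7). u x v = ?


u x v = u_x*v_y - u_y*v_x = 8*(-7) - 8*(-1)
= (-56) - (-8) = -48

-48


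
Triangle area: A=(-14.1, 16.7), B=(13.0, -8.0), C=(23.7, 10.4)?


Area = |x_A(y_B-y_C) + x_B(y_C-y_A) + x_C(y_A-y_B)|/2
= |259.44 + (-81.9) + 585.39|/2
= 762.93/2 = 381.465

381.465


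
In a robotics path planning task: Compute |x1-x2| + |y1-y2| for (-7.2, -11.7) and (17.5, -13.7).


|(-7.2)-17.5| + |(-11.7)-(-13.7)| = 24.7 + 2 = 26.7

26.7


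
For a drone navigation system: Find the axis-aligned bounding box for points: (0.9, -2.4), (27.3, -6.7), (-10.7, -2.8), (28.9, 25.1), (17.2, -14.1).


x range: [-10.7, 28.9]
y range: [-14.1, 25.1]
Bounding box: (-10.7,-14.1) to (28.9,25.1)

(-10.7,-14.1) to (28.9,25.1)


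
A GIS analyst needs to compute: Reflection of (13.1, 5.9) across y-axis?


Reflection over y-axis: (x,y) -> (-x,y)
(13.1, 5.9) -> (-13.1, 5.9)

(-13.1, 5.9)


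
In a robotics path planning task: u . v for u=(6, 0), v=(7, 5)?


u . v = u_x*v_x + u_y*v_y = 6*7 + 0*5
= 42 + 0 = 42

42


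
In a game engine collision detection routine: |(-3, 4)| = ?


|u| = sqrt((-3)^2 + 4^2) = sqrt(25) = 5

5


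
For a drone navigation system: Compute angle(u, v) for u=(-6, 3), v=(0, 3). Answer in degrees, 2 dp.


u.v = 9, |u| = sqrt(45) = 6.7082, |v| = sqrt(9) = 3
cos(theta) = u.v/(|u||v|) = 9/sqrt(405) = 0.447214
theta = acos(0.447214) = 63.43 degrees

63.43 degrees


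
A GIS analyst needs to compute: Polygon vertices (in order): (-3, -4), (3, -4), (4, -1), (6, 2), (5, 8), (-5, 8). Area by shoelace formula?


Shoelace sum: ((-3)*(-4) - 3*(-4)) + (3*(-1) - 4*(-4)) + (4*2 - 6*(-1)) + (6*8 - 5*2) + (5*8 - (-5)*8) + ((-5)*(-4) - (-3)*8)
= 213
Area = |213|/2 = 106.5

106.5


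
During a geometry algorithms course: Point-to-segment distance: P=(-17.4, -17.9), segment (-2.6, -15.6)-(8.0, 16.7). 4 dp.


Project P onto AB: t = 0 (clamped to [0,1])
Closest point on segment: (-2.6, -15.6)
Distance: 14.9777

14.9777


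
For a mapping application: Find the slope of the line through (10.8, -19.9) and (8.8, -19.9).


slope = (y2-y1)/(x2-x1) = ((-19.9)-(-19.9))/(8.8-10.8) = 0/(-2) = 0

0


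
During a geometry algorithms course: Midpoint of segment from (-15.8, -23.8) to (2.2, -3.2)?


M = (((-15.8)+2.2)/2, ((-23.8)+(-3.2))/2)
= (-6.8, -13.5)

(-6.8, -13.5)


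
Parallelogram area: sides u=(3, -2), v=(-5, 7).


|u x v| = |3*7 - (-2)*(-5)|
= |21 - 10| = 11

11


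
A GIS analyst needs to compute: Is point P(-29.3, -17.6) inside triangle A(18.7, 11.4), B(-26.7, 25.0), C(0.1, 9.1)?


Cross products: AB x AP = 1969.4, BC x BP = -1183.02, CA x CP = -429
All same sign? no

No, outside


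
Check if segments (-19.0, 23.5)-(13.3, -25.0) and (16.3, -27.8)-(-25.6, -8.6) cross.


Cross products: d1=-1471.71, d2=-59.72, d3=55.06, d4=-1356.93
d1*d2 < 0 and d3*d4 < 0? no

No, they don't intersect


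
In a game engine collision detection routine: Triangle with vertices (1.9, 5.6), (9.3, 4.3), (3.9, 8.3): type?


Side lengths squared: AB^2=56.45, BC^2=45.16, CA^2=11.29
Sorted: [11.29, 45.16, 56.45]
By sides: Scalene, By angles: Right

Scalene, Right


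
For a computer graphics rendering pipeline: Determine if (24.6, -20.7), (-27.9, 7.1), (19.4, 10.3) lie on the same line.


Cross product: ((-27.9)-24.6)*(10.3-(-20.7)) - (7.1-(-20.7))*(19.4-24.6)
= -1482.94

No, not collinear


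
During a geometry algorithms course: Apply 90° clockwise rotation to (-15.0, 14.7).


90° CW: (x,y) -> (y, -x)
(-15,14.7) -> (14.7, 15)

(14.7, 15)


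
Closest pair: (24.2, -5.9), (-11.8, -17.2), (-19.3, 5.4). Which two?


d(P0,P1) = 37.7318, d(P0,P2) = 44.9437, d(P1,P2) = 23.812
Closest: P1 and P2

Closest pair: (-11.8, -17.2) and (-19.3, 5.4), distance = 23.812


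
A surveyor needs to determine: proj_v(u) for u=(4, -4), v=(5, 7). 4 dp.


u.v = -8, |v| = sqrt(74) = 8.6023
Scalar projection = u.v / |v| = -8 / sqrt(74) = -0.93

-0.93


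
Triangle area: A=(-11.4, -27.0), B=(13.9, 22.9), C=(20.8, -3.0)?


Area = |x_A(y_B-y_C) + x_B(y_C-y_A) + x_C(y_A-y_B)|/2
= |(-295.26) + 333.6 + (-1037.92)|/2
= 999.58/2 = 499.79

499.79


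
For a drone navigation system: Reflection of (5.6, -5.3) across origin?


Reflection over origin: (x,y) -> (-x,-y)
(5.6, -5.3) -> (-5.6, 5.3)

(-5.6, 5.3)


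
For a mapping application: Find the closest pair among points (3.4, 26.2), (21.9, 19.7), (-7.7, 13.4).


d(P0,P1) = 19.6087, d(P0,P2) = 16.9425, d(P1,P2) = 30.263
Closest: P0 and P2

Closest pair: (3.4, 26.2) and (-7.7, 13.4), distance = 16.9425


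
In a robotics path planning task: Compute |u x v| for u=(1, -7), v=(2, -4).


|u x v| = |1*(-4) - (-7)*2|
= |(-4) - (-14)| = 10

10


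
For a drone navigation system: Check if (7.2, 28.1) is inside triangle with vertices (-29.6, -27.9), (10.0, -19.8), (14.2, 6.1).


Cross products: AB x AP = 1919.52, BC x BP = 273.7, CA x CP = -1201.6
All same sign? no

No, outside


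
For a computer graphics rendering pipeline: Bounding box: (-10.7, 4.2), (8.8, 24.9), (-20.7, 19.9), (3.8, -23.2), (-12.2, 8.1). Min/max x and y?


x range: [-20.7, 8.8]
y range: [-23.2, 24.9]
Bounding box: (-20.7,-23.2) to (8.8,24.9)

(-20.7,-23.2) to (8.8,24.9)


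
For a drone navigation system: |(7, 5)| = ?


|u| = sqrt(7^2 + 5^2) = sqrt(74) = 8.6023

8.6023


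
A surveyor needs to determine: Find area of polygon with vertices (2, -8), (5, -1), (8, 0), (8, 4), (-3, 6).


Shoelace sum: (2*(-1) - 5*(-8)) + (5*0 - 8*(-1)) + (8*4 - 8*0) + (8*6 - (-3)*4) + ((-3)*(-8) - 2*6)
= 150
Area = |150|/2 = 75

75


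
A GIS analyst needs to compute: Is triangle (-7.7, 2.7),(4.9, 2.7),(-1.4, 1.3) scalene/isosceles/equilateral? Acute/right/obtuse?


Side lengths squared: AB^2=158.76, BC^2=41.65, CA^2=41.65
Sorted: [41.65, 41.65, 158.76]
By sides: Isosceles, By angles: Obtuse

Isosceles, Obtuse


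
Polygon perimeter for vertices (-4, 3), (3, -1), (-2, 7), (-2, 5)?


Sides: (-4, 3)->(3, -1): sqrt(65) = 8.062258, (3, -1)->(-2, 7): sqrt(89) = 9.433981, (-2, 7)->(-2, 5): sqrt(4) = 2, (-2, 5)->(-4, 3): sqrt(8) = 2.828427
Sum = 22.324666
Perimeter = 22.3247

22.3247


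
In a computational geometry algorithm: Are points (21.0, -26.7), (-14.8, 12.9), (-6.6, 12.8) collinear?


Cross product: ((-14.8)-21)*(12.8-(-26.7)) - (12.9-(-26.7))*((-6.6)-21)
= -321.14

No, not collinear


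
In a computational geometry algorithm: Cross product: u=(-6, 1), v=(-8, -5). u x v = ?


u x v = u_x*v_y - u_y*v_x = (-6)*(-5) - 1*(-8)
= 30 - (-8) = 38

38


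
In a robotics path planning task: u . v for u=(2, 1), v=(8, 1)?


u . v = u_x*v_x + u_y*v_y = 2*8 + 1*1
= 16 + 1 = 17

17


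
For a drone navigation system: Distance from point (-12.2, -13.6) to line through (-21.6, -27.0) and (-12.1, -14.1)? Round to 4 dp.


|cross product| = 6.04
|line direction| = sqrt(256.66) = 16.0206
Distance = 6.04/sqrt(256.66) = 0.377

0.377


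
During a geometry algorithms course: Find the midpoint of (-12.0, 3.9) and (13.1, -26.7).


M = (((-12)+13.1)/2, (3.9+(-26.7))/2)
= (0.55, -11.4)

(0.55, -11.4)


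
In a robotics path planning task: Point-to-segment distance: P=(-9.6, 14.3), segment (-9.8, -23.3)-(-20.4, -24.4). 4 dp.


Project P onto AB: t = 0 (clamped to [0,1])
Closest point on segment: (-9.8, -23.3)
Distance: 37.6005

37.6005


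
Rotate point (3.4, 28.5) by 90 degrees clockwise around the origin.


90° CW: (x,y) -> (y, -x)
(3.4,28.5) -> (28.5, -3.4)

(28.5, -3.4)


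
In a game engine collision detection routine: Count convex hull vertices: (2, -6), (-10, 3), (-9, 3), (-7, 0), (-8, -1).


Convex hull vertices (CCW): (-10, 3), (-8, -1), (2, -6), (-9, 3)
Count = 4

4


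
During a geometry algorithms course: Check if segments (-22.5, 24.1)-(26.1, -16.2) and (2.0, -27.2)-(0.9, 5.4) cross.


Cross products: d1=742.27, d2=-797.76, d3=-1505.83, d4=34.2
d1*d2 < 0 and d3*d4 < 0? yes

Yes, they intersect


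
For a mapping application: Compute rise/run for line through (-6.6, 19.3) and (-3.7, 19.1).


slope = (y2-y1)/(x2-x1) = (19.1-19.3)/((-3.7)-(-6.6)) = (-0.2)/2.9 = -0.069

-0.069


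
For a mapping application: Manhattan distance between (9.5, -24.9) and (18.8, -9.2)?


|9.5-18.8| + |(-24.9)-(-9.2)| = 9.3 + 15.7 = 25

25


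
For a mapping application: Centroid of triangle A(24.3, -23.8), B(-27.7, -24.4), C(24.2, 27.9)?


Centroid = ((x_A+x_B+x_C)/3, (y_A+y_B+y_C)/3)
= ((24.3+(-27.7)+24.2)/3, ((-23.8)+(-24.4)+27.9)/3)
= (6.9333, -6.7667)

(6.9333, -6.7667)


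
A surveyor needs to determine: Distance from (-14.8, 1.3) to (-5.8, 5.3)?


dx=9, dy=4
d^2 = 9^2 + 4^2 = 97
d = sqrt(97) = 9.8489

9.8489


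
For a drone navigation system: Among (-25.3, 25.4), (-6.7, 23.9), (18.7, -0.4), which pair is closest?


d(P0,P1) = 18.6604, d(P0,P2) = 51.0063, d(P1,P2) = 35.1518
Closest: P0 and P1

Closest pair: (-25.3, 25.4) and (-6.7, 23.9), distance = 18.6604


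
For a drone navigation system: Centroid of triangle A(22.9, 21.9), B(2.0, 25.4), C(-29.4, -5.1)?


Centroid = ((x_A+x_B+x_C)/3, (y_A+y_B+y_C)/3)
= ((22.9+2+(-29.4))/3, (21.9+25.4+(-5.1))/3)
= (-1.5, 14.0667)

(-1.5, 14.0667)


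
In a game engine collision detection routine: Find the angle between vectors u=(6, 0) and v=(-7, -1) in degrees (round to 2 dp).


u.v = -42, |u| = sqrt(36) = 6, |v| = sqrt(50) = 7.0711
cos(theta) = u.v/(|u||v|) = -42/sqrt(1800) = -0.989949
theta = acos(-0.989949) = 171.87 degrees

171.87 degrees


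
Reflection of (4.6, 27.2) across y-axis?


Reflection over y-axis: (x,y) -> (-x,y)
(4.6, 27.2) -> (-4.6, 27.2)

(-4.6, 27.2)


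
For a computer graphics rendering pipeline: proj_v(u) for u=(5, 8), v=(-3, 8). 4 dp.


u.v = 49, |v| = sqrt(73) = 8.544
Scalar projection = u.v / |v| = 49 / sqrt(73) = 5.735

5.735


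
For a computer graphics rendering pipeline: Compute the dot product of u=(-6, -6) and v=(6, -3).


u . v = u_x*v_x + u_y*v_y = (-6)*6 + (-6)*(-3)
= (-36) + 18 = -18

-18


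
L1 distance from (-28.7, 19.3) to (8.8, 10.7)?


|(-28.7)-8.8| + |19.3-10.7| = 37.5 + 8.6 = 46.1

46.1


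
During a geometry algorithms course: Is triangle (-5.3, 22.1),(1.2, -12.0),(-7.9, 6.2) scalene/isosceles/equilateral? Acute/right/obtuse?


Side lengths squared: AB^2=1205.06, BC^2=414.05, CA^2=259.57
Sorted: [259.57, 414.05, 1205.06]
By sides: Scalene, By angles: Obtuse

Scalene, Obtuse


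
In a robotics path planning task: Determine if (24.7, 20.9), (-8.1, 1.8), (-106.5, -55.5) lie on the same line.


Cross product: ((-8.1)-24.7)*((-55.5)-20.9) - (1.8-20.9)*((-106.5)-24.7)
= 0

Yes, collinear


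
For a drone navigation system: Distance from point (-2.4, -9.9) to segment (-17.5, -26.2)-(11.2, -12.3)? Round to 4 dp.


Project P onto AB: t = 0.649 (clamped to [0,1])
Closest point on segment: (1.1255, -17.1793)
Distance: 8.0881

8.0881


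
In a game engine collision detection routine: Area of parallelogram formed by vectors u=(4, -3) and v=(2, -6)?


|u x v| = |4*(-6) - (-3)*2|
= |(-24) - (-6)| = 18

18


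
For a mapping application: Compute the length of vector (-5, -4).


|u| = sqrt((-5)^2 + (-4)^2) = sqrt(41) = 6.4031

6.4031


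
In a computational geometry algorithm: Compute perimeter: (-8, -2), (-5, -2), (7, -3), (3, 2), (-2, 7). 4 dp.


Sides: (-8, -2)->(-5, -2): sqrt(9) = 3, (-5, -2)->(7, -3): sqrt(145) = 12.041595, (7, -3)->(3, 2): sqrt(41) = 6.403124, (3, 2)->(-2, 7): sqrt(50) = 7.071068, (-2, 7)->(-8, -2): sqrt(117) = 10.816654
Sum = 39.332441
Perimeter = 39.3324

39.3324


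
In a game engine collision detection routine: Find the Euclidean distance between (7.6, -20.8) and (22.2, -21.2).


dx=14.6, dy=-0.4
d^2 = 14.6^2 + (-0.4)^2 = 213.32
d = sqrt(213.32) = 14.6055

14.6055


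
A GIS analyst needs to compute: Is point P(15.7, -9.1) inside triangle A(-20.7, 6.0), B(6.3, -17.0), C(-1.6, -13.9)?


Cross products: AB x AP = 429.5, BC x BP = -91.55, CA x CP = -435.95
All same sign? no

No, outside


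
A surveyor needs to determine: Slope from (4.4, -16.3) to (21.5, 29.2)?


slope = (y2-y1)/(x2-x1) = (29.2-(-16.3))/(21.5-4.4) = 45.5/17.1 = 2.6608

2.6608


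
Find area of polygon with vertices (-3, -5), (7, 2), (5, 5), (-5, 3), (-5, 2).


Shoelace sum: ((-3)*2 - 7*(-5)) + (7*5 - 5*2) + (5*3 - (-5)*5) + ((-5)*2 - (-5)*3) + ((-5)*(-5) - (-3)*2)
= 130
Area = |130|/2 = 65

65


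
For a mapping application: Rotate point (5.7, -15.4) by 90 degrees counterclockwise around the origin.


90° CCW: (x,y) -> (-y, x)
(5.7,-15.4) -> (15.4, 5.7)

(15.4, 5.7)


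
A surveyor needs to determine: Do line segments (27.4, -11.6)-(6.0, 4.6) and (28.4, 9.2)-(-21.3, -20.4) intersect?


Cross products: d1=1004.16, d2=-434.42, d3=-461.32, d4=977.26
d1*d2 < 0 and d3*d4 < 0? yes

Yes, they intersect


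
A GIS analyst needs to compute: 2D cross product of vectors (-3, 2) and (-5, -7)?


u x v = u_x*v_y - u_y*v_x = (-3)*(-7) - 2*(-5)
= 21 - (-10) = 31

31


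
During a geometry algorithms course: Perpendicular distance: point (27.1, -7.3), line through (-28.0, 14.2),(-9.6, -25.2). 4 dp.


|cross product| = 1775.34
|line direction| = sqrt(1890.92) = 43.4847
Distance = 1775.34/sqrt(1890.92) = 40.8268

40.8268


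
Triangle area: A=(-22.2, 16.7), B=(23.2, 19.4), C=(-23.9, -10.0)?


Area = |x_A(y_B-y_C) + x_B(y_C-y_A) + x_C(y_A-y_B)|/2
= |(-652.68) + (-619.44) + 64.53|/2
= 1207.59/2 = 603.795

603.795


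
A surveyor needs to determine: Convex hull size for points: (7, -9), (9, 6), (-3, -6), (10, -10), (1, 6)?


Convex hull vertices (CCW): (-3, -6), (10, -10), (9, 6), (1, 6)
Count = 4

4


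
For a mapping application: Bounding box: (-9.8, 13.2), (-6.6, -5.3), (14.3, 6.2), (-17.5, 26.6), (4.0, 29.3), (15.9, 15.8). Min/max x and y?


x range: [-17.5, 15.9]
y range: [-5.3, 29.3]
Bounding box: (-17.5,-5.3) to (15.9,29.3)

(-17.5,-5.3) to (15.9,29.3)


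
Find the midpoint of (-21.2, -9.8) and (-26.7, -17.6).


M = (((-21.2)+(-26.7))/2, ((-9.8)+(-17.6))/2)
= (-23.95, -13.7)

(-23.95, -13.7)


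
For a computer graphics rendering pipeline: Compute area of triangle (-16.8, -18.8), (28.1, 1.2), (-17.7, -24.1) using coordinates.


Area = |x_A(y_B-y_C) + x_B(y_C-y_A) + x_C(y_A-y_B)|/2
= |(-425.04) + (-148.93) + 354|/2
= 219.97/2 = 109.985

109.985


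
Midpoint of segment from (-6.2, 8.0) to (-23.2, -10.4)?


M = (((-6.2)+(-23.2))/2, (8+(-10.4))/2)
= (-14.7, -1.2)

(-14.7, -1.2)


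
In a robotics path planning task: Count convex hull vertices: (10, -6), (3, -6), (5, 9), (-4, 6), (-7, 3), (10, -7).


Convex hull vertices (CCW): (-7, 3), (3, -6), (10, -7), (10, -6), (5, 9), (-4, 6)
Count = 6

6


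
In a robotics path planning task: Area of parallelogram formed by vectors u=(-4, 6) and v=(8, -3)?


|u x v| = |(-4)*(-3) - 6*8|
= |12 - 48| = 36

36


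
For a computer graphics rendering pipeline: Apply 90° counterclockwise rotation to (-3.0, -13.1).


90° CCW: (x,y) -> (-y, x)
(-3,-13.1) -> (13.1, -3)

(13.1, -3)


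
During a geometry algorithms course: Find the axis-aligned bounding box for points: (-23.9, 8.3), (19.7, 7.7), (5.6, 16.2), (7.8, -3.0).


x range: [-23.9, 19.7]
y range: [-3, 16.2]
Bounding box: (-23.9,-3) to (19.7,16.2)

(-23.9,-3) to (19.7,16.2)


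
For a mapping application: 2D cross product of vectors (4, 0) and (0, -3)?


u x v = u_x*v_y - u_y*v_x = 4*(-3) - 0*0
= (-12) - 0 = -12

-12


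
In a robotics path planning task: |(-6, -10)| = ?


|u| = sqrt((-6)^2 + (-10)^2) = sqrt(136) = 11.6619

11.6619


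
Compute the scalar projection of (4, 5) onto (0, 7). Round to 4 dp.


u.v = 35, |v| = sqrt(49) = 7
Scalar projection = u.v / |v| = 35 / sqrt(49) = 5

5


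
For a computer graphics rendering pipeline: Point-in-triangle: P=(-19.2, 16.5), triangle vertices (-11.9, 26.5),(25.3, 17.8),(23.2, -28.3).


Cross products: AB x AP = -435.51, BC x BP = -2048.72, CA x CP = 751.04
All same sign? no

No, outside


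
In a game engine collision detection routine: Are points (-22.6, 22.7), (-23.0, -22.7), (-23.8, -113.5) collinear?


Cross product: ((-23)-(-22.6))*((-113.5)-22.7) - ((-22.7)-22.7)*((-23.8)-(-22.6))
= 0

Yes, collinear


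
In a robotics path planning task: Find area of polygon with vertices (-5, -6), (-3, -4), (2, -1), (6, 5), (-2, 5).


Shoelace sum: ((-5)*(-4) - (-3)*(-6)) + ((-3)*(-1) - 2*(-4)) + (2*5 - 6*(-1)) + (6*5 - (-2)*5) + ((-2)*(-6) - (-5)*5)
= 106
Area = |106|/2 = 53

53


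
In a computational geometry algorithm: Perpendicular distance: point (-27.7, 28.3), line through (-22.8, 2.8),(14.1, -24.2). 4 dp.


|cross product| = 808.65
|line direction| = sqrt(2090.61) = 45.7232
Distance = 808.65/sqrt(2090.61) = 17.6858

17.6858
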